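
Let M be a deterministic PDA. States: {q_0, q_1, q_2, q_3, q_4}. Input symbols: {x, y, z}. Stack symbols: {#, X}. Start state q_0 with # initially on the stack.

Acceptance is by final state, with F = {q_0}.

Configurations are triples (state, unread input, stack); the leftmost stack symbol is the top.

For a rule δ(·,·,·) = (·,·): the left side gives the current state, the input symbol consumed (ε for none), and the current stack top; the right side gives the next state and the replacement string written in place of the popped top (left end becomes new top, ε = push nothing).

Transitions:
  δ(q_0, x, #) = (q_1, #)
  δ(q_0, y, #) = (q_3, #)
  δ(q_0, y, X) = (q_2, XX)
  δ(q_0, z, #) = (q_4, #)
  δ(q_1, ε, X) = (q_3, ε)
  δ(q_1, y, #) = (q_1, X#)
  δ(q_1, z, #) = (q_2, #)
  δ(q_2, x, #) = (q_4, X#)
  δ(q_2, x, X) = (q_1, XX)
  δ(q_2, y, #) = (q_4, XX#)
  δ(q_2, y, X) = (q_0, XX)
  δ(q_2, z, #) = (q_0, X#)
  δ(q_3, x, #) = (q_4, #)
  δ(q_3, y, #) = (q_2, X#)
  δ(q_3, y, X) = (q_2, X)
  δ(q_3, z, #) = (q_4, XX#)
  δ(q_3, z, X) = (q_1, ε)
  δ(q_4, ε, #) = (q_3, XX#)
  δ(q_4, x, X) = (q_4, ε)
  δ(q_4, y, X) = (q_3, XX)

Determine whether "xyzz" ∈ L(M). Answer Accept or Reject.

(q_0, xyzz, #) ⊢ (q_1, yzz, #) ⊢ (q_1, zz, X#) ⊢ (q_3, zz, #) ⊢ (q_4, z, XX#)
No transition applies at (q_4, z, XX#); input not fully consumed.

Reject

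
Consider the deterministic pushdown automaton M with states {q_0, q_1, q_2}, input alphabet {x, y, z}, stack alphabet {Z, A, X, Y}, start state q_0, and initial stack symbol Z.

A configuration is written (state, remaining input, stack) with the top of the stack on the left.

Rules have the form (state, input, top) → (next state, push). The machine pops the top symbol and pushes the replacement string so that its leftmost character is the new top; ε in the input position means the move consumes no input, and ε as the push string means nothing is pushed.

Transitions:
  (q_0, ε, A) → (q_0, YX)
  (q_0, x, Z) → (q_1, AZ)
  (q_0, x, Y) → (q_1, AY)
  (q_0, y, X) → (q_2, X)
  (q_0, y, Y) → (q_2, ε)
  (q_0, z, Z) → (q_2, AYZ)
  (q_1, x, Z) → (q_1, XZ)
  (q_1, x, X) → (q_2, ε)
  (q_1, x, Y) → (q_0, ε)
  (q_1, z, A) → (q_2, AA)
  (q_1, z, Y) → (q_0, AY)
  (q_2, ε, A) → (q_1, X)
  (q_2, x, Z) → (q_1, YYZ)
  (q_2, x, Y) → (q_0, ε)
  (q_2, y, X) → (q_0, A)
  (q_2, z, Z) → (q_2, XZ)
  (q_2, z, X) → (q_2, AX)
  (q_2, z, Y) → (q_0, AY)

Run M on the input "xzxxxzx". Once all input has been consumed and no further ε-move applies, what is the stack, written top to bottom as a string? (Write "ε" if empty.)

AYXYYZ

(q_0, xzxxxzx, Z)
  read x, top Z: go to q_1, push AZ → (q_1, zxxxzx, AZ)
  read z, top A: go to q_2, push AA → (q_2, xxxzx, AAZ)
  ε-move, top A: go to q_1, push X → (q_1, xxxzx, XAZ)
  read x, top X: go to q_2, push ε → (q_2, xxzx, AZ)
  ε-move, top A: go to q_1, push X → (q_1, xxzx, XZ)
  read x, top X: go to q_2, push ε → (q_2, xzx, Z)
  read x, top Z: go to q_1, push YYZ → (q_1, zx, YYZ)
  read z, top Y: go to q_0, push AY → (q_0, x, AYYZ)
  ε-move, top A: go to q_0, push YX → (q_0, x, YXYYZ)
  read x, top Y: go to q_1, push AY → (q_1, ε, AYXYYZ)
All input consumed in state q_1 with stack AYXYYZ.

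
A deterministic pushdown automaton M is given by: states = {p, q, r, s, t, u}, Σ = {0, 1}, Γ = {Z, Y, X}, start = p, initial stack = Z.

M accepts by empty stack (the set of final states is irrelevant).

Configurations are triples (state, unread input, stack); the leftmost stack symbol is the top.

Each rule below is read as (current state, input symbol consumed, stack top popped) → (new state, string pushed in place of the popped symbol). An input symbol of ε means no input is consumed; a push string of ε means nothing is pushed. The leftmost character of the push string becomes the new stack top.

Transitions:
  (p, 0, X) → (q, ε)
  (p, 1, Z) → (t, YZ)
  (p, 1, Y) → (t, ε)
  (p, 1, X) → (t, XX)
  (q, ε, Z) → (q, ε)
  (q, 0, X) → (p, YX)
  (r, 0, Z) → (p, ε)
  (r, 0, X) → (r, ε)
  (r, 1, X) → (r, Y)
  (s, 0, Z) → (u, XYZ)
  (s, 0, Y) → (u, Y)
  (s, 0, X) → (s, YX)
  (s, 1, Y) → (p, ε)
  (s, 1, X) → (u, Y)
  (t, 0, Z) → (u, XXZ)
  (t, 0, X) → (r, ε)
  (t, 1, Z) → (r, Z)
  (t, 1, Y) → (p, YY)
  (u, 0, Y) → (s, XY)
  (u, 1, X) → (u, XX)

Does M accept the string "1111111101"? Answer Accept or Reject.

Reject

(p, 1111111101, Z)
  read 1, top Z: go to t, push YZ → (t, 111111101, YZ)
  read 1, top Y: go to p, push YY → (p, 11111101, YYZ)
  read 1, top Y: go to t, push ε → (t, 1111101, YZ)
  read 1, top Y: go to p, push YY → (p, 111101, YYZ)
  read 1, top Y: go to t, push ε → (t, 11101, YZ)
  read 1, top Y: go to p, push YY → (p, 1101, YYZ)
  read 1, top Y: go to t, push ε → (t, 101, YZ)
  read 1, top Y: go to p, push YY → (p, 01, YYZ)
No transition applies at (p, 01, YYZ); input not fully consumed.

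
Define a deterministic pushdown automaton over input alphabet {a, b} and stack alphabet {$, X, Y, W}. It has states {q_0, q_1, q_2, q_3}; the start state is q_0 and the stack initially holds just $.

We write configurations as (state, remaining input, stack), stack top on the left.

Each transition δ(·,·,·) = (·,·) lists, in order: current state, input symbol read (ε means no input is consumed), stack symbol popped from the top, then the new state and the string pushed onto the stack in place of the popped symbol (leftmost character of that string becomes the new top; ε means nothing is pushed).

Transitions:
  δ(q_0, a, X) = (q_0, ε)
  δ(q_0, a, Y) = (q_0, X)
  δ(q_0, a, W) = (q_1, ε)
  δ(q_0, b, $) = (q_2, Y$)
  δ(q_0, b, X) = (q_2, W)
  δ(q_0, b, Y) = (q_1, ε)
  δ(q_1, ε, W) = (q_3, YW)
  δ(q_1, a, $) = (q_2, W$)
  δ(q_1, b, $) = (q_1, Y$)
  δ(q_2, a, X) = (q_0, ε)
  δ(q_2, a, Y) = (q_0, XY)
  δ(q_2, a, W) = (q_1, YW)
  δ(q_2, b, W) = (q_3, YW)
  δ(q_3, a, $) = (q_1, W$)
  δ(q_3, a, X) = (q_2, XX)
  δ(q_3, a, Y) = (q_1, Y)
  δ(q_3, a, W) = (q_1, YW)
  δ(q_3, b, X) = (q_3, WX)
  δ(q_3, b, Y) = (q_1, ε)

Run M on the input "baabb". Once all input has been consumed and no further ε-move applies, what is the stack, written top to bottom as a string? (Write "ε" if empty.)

(q_0, baabb, $)
  read b, top $: go to q_2, push Y$ → (q_2, aabb, Y$)
  read a, top Y: go to q_0, push XY → (q_0, abb, XY$)
  read a, top X: go to q_0, push ε → (q_0, bb, Y$)
  read b, top Y: go to q_1, push ε → (q_1, b, $)
  read b, top $: go to q_1, push Y$ → (q_1, ε, Y$)
All input consumed in state q_1 with stack Y$.

Y$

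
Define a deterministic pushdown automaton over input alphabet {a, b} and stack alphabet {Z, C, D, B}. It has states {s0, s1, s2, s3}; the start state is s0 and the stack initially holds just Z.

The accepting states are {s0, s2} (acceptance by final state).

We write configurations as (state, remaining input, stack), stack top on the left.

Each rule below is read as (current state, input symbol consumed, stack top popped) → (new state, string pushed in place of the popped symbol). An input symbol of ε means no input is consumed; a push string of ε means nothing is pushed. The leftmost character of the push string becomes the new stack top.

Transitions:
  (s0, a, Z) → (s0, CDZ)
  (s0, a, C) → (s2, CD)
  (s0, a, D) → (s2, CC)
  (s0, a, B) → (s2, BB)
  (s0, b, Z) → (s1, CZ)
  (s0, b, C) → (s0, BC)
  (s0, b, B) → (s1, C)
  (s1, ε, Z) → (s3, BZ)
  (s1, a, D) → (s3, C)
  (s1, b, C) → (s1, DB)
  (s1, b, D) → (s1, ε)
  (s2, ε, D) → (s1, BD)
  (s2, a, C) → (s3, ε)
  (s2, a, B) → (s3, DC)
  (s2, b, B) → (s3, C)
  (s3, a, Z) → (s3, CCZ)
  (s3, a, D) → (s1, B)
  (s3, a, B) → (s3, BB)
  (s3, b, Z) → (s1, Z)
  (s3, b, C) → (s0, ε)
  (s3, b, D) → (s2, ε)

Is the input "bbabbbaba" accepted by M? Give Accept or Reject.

(s0, bbabbbaba, Z)
  read b, top Z: go to s1, push CZ → (s1, babbbaba, CZ)
  read b, top C: go to s1, push DB → (s1, abbbaba, DBZ)
  read a, top D: go to s3, push C → (s3, bbbaba, CBZ)
  read b, top C: go to s0, push ε → (s0, bbaba, BZ)
  read b, top B: go to s1, push C → (s1, baba, CZ)
  read b, top C: go to s1, push DB → (s1, aba, DBZ)
  read a, top D: go to s3, push C → (s3, ba, CBZ)
  read b, top C: go to s0, push ε → (s0, a, BZ)
  read a, top B: go to s2, push BB → (s2, ε, BBZ)
All input consumed; state s2 ∈ F.

Accept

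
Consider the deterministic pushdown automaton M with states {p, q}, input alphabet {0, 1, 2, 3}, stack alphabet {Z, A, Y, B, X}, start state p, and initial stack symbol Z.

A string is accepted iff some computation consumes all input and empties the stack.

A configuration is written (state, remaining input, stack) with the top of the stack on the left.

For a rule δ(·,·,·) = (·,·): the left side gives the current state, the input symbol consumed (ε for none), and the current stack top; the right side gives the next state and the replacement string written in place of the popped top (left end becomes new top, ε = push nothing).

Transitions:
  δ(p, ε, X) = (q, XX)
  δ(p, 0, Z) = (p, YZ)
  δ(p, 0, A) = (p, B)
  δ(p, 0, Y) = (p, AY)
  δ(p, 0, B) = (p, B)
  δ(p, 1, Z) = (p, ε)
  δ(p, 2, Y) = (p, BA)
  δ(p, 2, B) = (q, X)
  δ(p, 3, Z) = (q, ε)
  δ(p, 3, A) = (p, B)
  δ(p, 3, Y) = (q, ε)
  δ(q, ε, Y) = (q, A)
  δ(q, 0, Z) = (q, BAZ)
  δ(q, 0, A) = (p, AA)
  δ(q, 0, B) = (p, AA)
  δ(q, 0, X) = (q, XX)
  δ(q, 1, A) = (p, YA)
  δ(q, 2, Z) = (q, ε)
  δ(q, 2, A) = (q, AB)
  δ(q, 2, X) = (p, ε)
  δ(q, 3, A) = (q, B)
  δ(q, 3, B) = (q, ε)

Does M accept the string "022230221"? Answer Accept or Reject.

Accept

(p, 022230221, Z)
  read 0, top Z: go to p, push YZ → (p, 22230221, YZ)
  read 2, top Y: go to p, push BA → (p, 2230221, BAZ)
  read 2, top B: go to q, push X → (q, 230221, XAZ)
  read 2, top X: go to p, push ε → (p, 30221, AZ)
  read 3, top A: go to p, push B → (p, 0221, BZ)
  read 0, top B: go to p, push B → (p, 221, BZ)
  read 2, top B: go to q, push X → (q, 21, XZ)
  read 2, top X: go to p, push ε → (p, 1, Z)
  read 1, top Z: go to p, push ε → (p, ε, ε)
All input consumed and the stack is empty.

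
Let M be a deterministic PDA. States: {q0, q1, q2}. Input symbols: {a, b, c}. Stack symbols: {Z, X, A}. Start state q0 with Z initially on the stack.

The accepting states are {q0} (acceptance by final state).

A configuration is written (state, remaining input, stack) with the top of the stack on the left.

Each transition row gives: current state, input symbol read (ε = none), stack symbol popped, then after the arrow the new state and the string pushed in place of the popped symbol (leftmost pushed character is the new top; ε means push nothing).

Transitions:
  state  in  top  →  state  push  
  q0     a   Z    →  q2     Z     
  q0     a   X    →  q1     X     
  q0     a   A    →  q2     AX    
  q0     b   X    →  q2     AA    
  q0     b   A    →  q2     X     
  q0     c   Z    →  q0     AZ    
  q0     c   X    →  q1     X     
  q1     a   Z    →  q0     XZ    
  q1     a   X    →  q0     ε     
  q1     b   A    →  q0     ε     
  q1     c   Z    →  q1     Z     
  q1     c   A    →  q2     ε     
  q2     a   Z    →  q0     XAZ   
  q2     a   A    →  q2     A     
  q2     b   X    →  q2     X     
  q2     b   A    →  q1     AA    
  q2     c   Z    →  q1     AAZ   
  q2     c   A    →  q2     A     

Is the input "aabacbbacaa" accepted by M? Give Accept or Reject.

(q0, aabacbbacaa, Z) ⊢ (q2, abacbbacaa, Z) ⊢ (q0, bacbbacaa, XAZ) ⊢ (q2, acbbacaa, AAAZ) ⊢ (q2, cbbacaa, AAAZ) ⊢ (q2, bbacaa, AAAZ) ⊢ (q1, bacaa, AAAAZ) ⊢ (q0, acaa, AAAZ) ⊢ (q2, caa, AXAAZ) ⊢ (q2, aa, AXAAZ) ⊢ (q2, a, AXAAZ) ⊢ (q2, ε, AXAAZ)
All input consumed; state q2 ∉ F and no further ε-move applies.

Reject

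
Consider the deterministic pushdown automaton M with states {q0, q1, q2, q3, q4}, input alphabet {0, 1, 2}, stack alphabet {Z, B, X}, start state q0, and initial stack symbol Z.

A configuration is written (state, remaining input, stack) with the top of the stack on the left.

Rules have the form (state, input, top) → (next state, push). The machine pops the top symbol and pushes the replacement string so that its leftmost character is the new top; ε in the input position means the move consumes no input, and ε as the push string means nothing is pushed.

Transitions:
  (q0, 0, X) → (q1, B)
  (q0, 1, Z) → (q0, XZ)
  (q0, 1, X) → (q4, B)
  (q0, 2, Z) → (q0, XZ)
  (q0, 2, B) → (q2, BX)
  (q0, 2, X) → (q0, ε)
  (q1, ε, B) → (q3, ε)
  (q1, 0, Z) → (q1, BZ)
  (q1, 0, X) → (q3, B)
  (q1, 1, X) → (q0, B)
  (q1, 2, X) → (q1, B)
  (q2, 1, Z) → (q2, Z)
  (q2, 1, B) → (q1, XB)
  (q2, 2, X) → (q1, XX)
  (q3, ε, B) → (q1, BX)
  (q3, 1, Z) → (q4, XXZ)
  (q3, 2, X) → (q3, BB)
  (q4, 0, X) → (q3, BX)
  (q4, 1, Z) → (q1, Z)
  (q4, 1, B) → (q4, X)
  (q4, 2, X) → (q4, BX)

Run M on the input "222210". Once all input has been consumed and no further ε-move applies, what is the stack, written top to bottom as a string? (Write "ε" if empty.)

Z

(q0, 222210, Z)
  read 2, top Z: go to q0, push XZ → (q0, 22210, XZ)
  read 2, top X: go to q0, push ε → (q0, 2210, Z)
  read 2, top Z: go to q0, push XZ → (q0, 210, XZ)
  read 2, top X: go to q0, push ε → (q0, 10, Z)
  read 1, top Z: go to q0, push XZ → (q0, 0, XZ)
  read 0, top X: go to q1, push B → (q1, ε, BZ)
  ε-move, top B: go to q3, push ε → (q3, ε, Z)
All input consumed in state q3 with stack Z.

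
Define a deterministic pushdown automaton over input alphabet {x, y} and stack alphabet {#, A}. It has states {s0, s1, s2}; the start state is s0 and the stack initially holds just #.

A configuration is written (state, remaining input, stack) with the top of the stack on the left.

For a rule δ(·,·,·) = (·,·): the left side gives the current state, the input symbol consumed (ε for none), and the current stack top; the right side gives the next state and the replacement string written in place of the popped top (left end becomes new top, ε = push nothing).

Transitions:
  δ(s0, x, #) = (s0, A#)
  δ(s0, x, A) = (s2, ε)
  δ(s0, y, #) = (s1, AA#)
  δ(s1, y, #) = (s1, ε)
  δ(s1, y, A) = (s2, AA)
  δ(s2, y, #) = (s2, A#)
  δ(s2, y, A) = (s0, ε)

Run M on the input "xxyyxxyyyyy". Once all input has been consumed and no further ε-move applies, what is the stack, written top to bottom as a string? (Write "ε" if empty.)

(s0, xxyyxxyyyyy, #) ⊢ (s0, xyyxxyyyyy, A#) ⊢ (s2, yyxxyyyyy, #) ⊢ (s2, yxxyyyyy, A#) ⊢ (s0, xxyyyyy, #) ⊢ (s0, xyyyyy, A#) ⊢ (s2, yyyyy, #) ⊢ (s2, yyyy, A#) ⊢ (s0, yyy, #) ⊢ (s1, yy, AA#) ⊢ (s2, y, AAA#) ⊢ (s0, ε, AA#)
All input consumed in state s0 with stack AA#.

AA#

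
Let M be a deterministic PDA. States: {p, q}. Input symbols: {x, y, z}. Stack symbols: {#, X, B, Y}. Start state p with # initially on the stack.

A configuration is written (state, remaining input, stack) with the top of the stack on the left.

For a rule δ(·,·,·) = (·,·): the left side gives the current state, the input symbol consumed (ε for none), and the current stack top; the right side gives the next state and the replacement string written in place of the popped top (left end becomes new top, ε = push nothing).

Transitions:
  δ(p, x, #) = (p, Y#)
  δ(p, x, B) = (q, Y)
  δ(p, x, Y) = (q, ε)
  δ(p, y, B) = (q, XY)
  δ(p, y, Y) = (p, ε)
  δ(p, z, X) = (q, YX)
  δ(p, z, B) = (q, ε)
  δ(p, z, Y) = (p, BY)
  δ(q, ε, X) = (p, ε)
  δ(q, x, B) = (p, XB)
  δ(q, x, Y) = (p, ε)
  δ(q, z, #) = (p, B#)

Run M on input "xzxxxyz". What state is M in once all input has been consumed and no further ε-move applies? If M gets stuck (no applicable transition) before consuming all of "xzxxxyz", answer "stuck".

stuck

(p, xzxxxyz, #) ⊢ (p, zxxxyz, Y#) ⊢ (p, xxxyz, BY#) ⊢ (q, xxyz, YY#) ⊢ (p, xyz, Y#) ⊢ (q, yz, #)
No transition for (q, y, top #); M blocks with input yz remaining.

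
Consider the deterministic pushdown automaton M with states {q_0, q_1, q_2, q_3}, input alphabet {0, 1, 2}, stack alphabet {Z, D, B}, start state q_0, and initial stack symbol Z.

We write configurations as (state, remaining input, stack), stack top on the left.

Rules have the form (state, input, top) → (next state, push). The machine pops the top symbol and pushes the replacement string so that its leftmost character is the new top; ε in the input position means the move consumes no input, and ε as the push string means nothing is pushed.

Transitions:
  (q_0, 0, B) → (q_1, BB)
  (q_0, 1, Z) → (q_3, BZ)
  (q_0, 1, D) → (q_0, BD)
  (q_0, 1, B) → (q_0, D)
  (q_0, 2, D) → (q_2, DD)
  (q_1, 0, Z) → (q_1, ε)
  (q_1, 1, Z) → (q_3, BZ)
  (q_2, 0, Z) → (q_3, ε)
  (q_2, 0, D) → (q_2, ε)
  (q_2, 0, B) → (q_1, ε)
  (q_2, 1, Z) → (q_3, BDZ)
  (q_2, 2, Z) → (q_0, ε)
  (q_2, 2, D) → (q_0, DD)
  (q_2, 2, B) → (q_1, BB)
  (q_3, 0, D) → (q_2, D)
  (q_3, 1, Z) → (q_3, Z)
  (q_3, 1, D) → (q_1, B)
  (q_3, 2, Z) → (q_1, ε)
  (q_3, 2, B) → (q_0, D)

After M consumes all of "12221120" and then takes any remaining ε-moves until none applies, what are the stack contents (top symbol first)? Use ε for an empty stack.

DDDDZ

(q_0, 12221120, Z) ⊢ (q_3, 2221120, BZ) ⊢ (q_0, 221120, DZ) ⊢ (q_2, 21120, DDZ) ⊢ (q_0, 1120, DDDZ) ⊢ (q_0, 120, BDDDZ) ⊢ (q_0, 20, DDDDZ) ⊢ (q_2, 0, DDDDDZ) ⊢ (q_2, ε, DDDDZ)
All input consumed in state q_2 with stack DDDDZ.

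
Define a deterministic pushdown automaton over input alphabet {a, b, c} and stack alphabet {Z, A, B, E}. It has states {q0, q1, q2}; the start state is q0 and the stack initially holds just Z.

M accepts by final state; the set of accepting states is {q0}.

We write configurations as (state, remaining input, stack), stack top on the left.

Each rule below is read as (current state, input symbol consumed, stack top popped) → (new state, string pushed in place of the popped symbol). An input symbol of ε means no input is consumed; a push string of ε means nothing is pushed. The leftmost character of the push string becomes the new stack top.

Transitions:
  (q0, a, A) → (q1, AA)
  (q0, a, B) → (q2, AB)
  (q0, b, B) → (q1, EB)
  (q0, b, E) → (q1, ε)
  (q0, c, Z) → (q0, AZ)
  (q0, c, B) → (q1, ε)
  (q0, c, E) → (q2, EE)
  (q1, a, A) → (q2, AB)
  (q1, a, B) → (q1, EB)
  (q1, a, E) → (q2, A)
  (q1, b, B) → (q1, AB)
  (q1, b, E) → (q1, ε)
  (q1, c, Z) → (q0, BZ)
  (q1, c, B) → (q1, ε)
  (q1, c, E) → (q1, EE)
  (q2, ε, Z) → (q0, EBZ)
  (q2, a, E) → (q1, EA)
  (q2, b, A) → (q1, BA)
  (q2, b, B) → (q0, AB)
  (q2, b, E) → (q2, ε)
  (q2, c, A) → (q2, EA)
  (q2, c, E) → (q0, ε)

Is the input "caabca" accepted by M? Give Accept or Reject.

Reject

(q0, caabca, Z)
  read c, top Z: go to q0, push AZ → (q0, aabca, AZ)
  read a, top A: go to q1, push AA → (q1, abca, AAZ)
  read a, top A: go to q2, push AB → (q2, bca, ABAZ)
  read b, top A: go to q1, push BA → (q1, ca, BABAZ)
  read c, top B: go to q1, push ε → (q1, a, ABAZ)
  read a, top A: go to q2, push AB → (q2, ε, ABBAZ)
All input consumed; state q2 ∉ F and no further ε-move applies.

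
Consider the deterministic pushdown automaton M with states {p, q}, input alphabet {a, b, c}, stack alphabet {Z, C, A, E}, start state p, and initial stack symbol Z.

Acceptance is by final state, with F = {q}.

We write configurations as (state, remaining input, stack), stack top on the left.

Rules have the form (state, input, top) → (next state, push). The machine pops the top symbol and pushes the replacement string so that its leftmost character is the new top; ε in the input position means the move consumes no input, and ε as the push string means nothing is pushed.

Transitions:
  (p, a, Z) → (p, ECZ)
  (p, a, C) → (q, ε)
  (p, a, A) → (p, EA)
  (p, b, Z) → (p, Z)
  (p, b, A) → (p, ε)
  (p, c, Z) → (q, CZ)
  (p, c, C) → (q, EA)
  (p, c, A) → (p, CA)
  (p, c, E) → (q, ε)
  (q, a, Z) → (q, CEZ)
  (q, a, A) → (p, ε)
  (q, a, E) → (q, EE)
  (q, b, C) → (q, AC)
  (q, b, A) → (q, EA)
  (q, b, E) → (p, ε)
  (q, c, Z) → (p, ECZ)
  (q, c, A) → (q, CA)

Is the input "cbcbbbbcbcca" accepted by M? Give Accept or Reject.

Accept

(p, cbcbbbbcbcca, Z)
  read c, top Z: go to q, push CZ → (q, bcbbbbcbcca, CZ)
  read b, top C: go to q, push AC → (q, cbbbbcbcca, ACZ)
  read c, top A: go to q, push CA → (q, bbbbcbcca, CACZ)
  read b, top C: go to q, push AC → (q, bbbcbcca, ACACZ)
  read b, top A: go to q, push EA → (q, bbcbcca, EACACZ)
  read b, top E: go to p, push ε → (p, bcbcca, ACACZ)
  read b, top A: go to p, push ε → (p, cbcca, CACZ)
  read c, top C: go to q, push EA → (q, bcca, EAACZ)
  read b, top E: go to p, push ε → (p, cca, AACZ)
  read c, top A: go to p, push CA → (p, ca, CAACZ)
  read c, top C: go to q, push EA → (q, a, EAAACZ)
  read a, top E: go to q, push EE → (q, ε, EEAAACZ)
All input consumed; state q ∈ F.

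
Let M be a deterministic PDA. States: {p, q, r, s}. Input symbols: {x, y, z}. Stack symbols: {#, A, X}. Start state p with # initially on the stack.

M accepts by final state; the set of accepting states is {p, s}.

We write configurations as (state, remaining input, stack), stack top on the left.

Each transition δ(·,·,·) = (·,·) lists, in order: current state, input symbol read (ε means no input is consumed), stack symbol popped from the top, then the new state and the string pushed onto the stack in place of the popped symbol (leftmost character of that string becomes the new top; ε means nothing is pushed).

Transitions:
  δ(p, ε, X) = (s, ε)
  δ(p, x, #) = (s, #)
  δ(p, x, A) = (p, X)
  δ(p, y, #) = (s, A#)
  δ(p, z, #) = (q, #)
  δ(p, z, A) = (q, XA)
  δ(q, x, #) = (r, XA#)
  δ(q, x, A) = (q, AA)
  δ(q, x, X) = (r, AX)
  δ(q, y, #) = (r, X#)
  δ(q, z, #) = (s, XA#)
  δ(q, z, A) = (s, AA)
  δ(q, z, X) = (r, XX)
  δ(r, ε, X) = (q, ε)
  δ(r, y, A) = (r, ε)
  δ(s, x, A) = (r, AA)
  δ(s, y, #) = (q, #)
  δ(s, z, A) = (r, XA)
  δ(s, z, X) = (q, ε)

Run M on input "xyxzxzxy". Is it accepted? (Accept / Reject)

Reject

(p, xyxzxzxy, #)
  read x, top #: go to s, push # → (s, yxzxzxy, #)
  read y, top #: go to q, push # → (q, xzxzxy, #)
  read x, top #: go to r, push XA# → (r, zxzxy, XA#)
  ε-move, top X: go to q, push ε → (q, zxzxy, A#)
  read z, top A: go to s, push AA → (s, xzxy, AA#)
  read x, top A: go to r, push AA → (r, zxy, AAA#)
No transition applies at (r, zxy, AAA#); input not fully consumed.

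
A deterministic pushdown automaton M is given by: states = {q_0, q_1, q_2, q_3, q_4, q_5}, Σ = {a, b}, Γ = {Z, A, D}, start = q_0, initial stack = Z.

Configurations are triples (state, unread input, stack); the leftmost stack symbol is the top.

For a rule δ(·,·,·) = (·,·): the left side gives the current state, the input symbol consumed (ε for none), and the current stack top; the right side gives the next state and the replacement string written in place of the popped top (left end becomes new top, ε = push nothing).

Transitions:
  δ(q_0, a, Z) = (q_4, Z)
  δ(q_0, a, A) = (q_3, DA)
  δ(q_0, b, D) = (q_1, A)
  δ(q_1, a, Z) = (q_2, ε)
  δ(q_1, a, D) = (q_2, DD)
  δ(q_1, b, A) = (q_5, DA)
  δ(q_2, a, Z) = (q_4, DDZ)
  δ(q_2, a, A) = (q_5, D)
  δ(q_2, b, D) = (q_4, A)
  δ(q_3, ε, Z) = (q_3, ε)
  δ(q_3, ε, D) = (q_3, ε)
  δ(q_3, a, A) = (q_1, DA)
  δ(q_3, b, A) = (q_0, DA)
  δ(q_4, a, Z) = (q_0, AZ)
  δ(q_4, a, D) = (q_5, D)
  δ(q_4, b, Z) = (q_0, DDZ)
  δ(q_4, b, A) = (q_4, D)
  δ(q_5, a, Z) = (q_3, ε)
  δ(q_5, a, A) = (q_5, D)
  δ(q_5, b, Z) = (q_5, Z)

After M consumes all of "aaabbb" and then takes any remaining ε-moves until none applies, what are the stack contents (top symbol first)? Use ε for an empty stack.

(q_0, aaabbb, Z) ⊢ (q_4, aabbb, Z) ⊢ (q_0, abbb, AZ) ⊢ (q_3, bbb, DAZ) ⊢ (q_3, bbb, AZ) ⊢ (q_0, bb, DAZ) ⊢ (q_1, b, AAZ) ⊢ (q_5, ε, DAAZ)
All input consumed in state q_5 with stack DAAZ.

DAAZ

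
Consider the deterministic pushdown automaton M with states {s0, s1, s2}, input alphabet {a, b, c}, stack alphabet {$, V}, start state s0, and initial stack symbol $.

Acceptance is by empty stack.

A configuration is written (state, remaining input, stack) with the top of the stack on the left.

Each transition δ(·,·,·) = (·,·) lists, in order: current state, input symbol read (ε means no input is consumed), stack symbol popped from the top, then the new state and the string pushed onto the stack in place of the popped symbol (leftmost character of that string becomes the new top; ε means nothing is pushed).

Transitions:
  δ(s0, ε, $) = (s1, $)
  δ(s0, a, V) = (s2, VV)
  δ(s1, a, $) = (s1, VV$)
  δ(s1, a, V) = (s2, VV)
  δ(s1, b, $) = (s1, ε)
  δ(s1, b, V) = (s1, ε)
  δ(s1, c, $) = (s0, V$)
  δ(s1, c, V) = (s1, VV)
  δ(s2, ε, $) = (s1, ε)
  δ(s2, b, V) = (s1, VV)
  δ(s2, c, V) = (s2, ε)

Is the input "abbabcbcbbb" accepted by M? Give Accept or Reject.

Accept

(s0, abbabcbcbbb, $)
  ε-move, top $: go to s1, push $ → (s1, abbabcbcbbb, $)
  read a, top $: go to s1, push VV$ → (s1, bbabcbcbbb, VV$)
  read b, top V: go to s1, push ε → (s1, babcbcbbb, V$)
  read b, top V: go to s1, push ε → (s1, abcbcbbb, $)
  read a, top $: go to s1, push VV$ → (s1, bcbcbbb, VV$)
  read b, top V: go to s1, push ε → (s1, cbcbbb, V$)
  read c, top V: go to s1, push VV → (s1, bcbbb, VV$)
  read b, top V: go to s1, push ε → (s1, cbbb, V$)
  read c, top V: go to s1, push VV → (s1, bbb, VV$)
  read b, top V: go to s1, push ε → (s1, bb, V$)
  read b, top V: go to s1, push ε → (s1, b, $)
  read b, top $: go to s1, push ε → (s1, ε, ε)
All input consumed and the stack is empty.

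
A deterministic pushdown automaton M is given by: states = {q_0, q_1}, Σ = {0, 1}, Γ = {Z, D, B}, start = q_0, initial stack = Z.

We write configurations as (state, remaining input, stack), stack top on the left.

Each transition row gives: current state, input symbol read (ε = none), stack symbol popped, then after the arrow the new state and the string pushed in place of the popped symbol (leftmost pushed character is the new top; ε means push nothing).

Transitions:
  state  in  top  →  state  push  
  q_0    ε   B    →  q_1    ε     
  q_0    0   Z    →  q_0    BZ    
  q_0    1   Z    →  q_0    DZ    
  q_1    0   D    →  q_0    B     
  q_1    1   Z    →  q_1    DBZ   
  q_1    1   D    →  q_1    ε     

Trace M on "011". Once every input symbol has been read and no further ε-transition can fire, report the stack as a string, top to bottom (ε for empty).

BZ

(q_0, 011, Z) ⊢ (q_0, 11, BZ) ⊢ (q_1, 11, Z) ⊢ (q_1, 1, DBZ) ⊢ (q_1, ε, BZ)
All input consumed in state q_1 with stack BZ.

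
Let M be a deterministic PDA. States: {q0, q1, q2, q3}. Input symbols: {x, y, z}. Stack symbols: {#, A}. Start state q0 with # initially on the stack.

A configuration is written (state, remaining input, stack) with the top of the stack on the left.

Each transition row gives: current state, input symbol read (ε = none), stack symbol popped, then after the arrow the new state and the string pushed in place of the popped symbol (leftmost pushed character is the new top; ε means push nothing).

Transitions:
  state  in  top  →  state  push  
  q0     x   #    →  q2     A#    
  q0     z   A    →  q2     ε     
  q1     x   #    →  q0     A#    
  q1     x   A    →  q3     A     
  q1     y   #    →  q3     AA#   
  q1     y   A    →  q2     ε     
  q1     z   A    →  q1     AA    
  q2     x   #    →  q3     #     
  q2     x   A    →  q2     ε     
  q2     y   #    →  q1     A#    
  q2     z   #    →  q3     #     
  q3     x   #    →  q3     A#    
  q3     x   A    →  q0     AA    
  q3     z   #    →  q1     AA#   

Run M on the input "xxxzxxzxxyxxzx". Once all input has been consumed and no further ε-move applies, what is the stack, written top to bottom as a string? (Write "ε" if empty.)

#

(q0, xxxzxxzxxyxxzx, #) ⊢ (q2, xxzxxzxxyxxzx, A#) ⊢ (q2, xzxxzxxyxxzx, #) ⊢ (q3, zxxzxxyxxzx, #) ⊢ (q1, xxzxxyxxzx, AA#) ⊢ (q3, xzxxyxxzx, AA#) ⊢ (q0, zxxyxxzx, AAA#) ⊢ (q2, xxyxxzx, AA#) ⊢ (q2, xyxxzx, A#) ⊢ (q2, yxxzx, #) ⊢ (q1, xxzx, A#) ⊢ (q3, xzx, A#) ⊢ (q0, zx, AA#) ⊢ (q2, x, A#) ⊢ (q2, ε, #)
All input consumed in state q2 with stack #.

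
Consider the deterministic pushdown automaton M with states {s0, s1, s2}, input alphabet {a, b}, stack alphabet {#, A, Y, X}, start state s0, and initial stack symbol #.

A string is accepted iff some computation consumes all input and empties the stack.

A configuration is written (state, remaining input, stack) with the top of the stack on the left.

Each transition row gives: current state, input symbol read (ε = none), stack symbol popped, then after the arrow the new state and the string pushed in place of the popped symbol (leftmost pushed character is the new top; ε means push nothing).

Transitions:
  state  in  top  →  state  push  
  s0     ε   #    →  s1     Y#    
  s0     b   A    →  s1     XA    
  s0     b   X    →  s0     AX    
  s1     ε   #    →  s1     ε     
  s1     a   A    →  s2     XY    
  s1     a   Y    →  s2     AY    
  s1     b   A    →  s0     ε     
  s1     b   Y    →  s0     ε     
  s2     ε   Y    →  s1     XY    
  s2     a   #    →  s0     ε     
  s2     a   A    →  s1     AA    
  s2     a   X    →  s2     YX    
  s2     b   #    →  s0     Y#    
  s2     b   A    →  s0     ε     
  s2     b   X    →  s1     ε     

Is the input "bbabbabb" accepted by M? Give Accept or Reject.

Reject

(s0, bbabbabb, #) ⊢ (s1, bbabbabb, Y#) ⊢ (s0, babbabb, #) ⊢ (s1, babbabb, Y#) ⊢ (s0, abbabb, #) ⊢ (s1, abbabb, Y#) ⊢ (s2, bbabb, AY#) ⊢ (s0, babb, Y#)
No transition applies at (s0, babb, Y#); input not fully consumed.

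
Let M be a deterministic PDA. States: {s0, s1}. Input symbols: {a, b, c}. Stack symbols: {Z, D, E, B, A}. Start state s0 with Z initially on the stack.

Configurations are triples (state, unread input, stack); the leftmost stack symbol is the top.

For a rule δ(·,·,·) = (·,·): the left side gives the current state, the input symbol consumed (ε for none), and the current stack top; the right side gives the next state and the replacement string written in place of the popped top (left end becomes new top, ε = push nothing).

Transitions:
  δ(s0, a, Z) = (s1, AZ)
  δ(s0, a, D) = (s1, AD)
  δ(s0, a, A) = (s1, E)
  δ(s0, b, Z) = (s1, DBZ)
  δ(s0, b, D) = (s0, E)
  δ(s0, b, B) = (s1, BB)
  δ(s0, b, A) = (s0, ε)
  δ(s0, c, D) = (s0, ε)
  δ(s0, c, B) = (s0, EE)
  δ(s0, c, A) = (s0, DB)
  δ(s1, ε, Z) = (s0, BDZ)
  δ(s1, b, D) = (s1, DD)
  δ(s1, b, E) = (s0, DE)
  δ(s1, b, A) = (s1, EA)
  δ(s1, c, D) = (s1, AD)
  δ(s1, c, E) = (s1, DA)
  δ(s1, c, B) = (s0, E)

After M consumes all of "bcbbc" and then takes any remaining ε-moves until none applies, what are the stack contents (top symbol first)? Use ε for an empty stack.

EADBZ

(s0, bcbbc, Z)
  read b, top Z: go to s1, push DBZ → (s1, cbbc, DBZ)
  read c, top D: go to s1, push AD → (s1, bbc, ADBZ)
  read b, top A: go to s1, push EA → (s1, bc, EADBZ)
  read b, top E: go to s0, push DE → (s0, c, DEADBZ)
  read c, top D: go to s0, push ε → (s0, ε, EADBZ)
All input consumed in state s0 with stack EADBZ.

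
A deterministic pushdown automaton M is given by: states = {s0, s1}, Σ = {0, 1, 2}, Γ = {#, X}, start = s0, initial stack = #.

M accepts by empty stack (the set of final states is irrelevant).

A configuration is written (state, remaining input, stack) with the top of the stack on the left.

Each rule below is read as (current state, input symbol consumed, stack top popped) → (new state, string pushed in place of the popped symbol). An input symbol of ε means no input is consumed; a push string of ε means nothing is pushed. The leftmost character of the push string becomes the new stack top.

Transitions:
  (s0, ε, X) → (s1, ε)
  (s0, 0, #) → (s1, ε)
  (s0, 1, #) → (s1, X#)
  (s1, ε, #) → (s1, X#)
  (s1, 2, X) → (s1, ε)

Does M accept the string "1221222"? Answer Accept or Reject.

Reject

(s0, 1221222, #)
  read 1, top #: go to s1, push X# → (s1, 221222, X#)
  read 2, top X: go to s1, push ε → (s1, 21222, #)
  ε-move, top #: go to s1, push X# → (s1, 21222, X#)
  read 2, top X: go to s1, push ε → (s1, 1222, #)
  ε-move, top #: go to s1, push X# → (s1, 1222, X#)
No transition applies at (s1, 1222, X#); input not fully consumed.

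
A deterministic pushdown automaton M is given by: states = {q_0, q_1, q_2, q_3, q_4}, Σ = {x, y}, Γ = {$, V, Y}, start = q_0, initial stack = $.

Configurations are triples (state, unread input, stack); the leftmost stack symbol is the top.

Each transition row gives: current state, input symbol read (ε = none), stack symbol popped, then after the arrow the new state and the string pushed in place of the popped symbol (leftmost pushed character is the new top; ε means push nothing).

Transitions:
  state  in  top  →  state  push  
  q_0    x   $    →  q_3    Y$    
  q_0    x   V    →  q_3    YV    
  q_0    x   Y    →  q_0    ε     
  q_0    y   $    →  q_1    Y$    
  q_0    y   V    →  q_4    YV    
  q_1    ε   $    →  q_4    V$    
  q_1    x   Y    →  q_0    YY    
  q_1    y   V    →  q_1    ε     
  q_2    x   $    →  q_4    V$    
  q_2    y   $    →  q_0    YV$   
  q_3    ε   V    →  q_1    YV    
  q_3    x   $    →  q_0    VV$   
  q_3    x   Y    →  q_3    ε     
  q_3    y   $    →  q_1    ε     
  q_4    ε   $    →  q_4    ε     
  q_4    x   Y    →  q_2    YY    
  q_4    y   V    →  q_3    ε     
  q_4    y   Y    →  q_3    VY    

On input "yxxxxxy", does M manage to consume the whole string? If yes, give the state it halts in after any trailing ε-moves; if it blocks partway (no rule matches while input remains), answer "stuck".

q_1

(q_0, yxxxxxy, $)
  read y, top $: go to q_1, push Y$ → (q_1, xxxxxy, Y$)
  read x, top Y: go to q_0, push YY → (q_0, xxxxy, YY$)
  read x, top Y: go to q_0, push ε → (q_0, xxxy, Y$)
  read x, top Y: go to q_0, push ε → (q_0, xxy, $)
  read x, top $: go to q_3, push Y$ → (q_3, xy, Y$)
  read x, top Y: go to q_3, push ε → (q_3, y, $)
  read y, top $: go to q_1, push ε → (q_1, ε, ε)
All input consumed; M is in state q_1.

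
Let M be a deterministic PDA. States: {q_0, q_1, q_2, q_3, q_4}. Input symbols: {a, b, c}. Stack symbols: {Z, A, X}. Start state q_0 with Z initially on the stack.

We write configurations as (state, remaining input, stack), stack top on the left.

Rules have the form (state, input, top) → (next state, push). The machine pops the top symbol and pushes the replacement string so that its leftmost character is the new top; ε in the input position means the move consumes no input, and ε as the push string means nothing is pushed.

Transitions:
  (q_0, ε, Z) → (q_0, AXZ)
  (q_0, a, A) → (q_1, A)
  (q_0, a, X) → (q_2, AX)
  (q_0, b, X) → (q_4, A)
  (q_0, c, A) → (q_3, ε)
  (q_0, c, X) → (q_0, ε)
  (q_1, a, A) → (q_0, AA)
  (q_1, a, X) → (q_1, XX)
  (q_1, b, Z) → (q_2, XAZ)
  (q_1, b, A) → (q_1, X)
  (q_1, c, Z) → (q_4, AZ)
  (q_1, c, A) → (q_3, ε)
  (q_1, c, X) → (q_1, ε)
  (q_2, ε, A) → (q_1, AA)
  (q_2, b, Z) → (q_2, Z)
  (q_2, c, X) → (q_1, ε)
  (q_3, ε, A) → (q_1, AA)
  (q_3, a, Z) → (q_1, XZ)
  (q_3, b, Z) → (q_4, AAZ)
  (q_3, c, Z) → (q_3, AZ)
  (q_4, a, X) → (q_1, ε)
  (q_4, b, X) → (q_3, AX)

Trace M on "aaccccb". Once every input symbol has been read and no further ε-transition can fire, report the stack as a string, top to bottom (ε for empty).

(q_0, aaccccb, Z)
  ε-move, top Z: go to q_0, push AXZ → (q_0, aaccccb, AXZ)
  read a, top A: go to q_1, push A → (q_1, accccb, AXZ)
  read a, top A: go to q_0, push AA → (q_0, ccccb, AAXZ)
  read c, top A: go to q_3, push ε → (q_3, cccb, AXZ)
  ε-move, top A: go to q_1, push AA → (q_1, cccb, AAXZ)
  read c, top A: go to q_3, push ε → (q_3, ccb, AXZ)
  ε-move, top A: go to q_1, push AA → (q_1, ccb, AAXZ)
  read c, top A: go to q_3, push ε → (q_3, cb, AXZ)
  ε-move, top A: go to q_1, push AA → (q_1, cb, AAXZ)
  read c, top A: go to q_3, push ε → (q_3, b, AXZ)
  ε-move, top A: go to q_1, push AA → (q_1, b, AAXZ)
  read b, top A: go to q_1, push X → (q_1, ε, XAXZ)
All input consumed in state q_1 with stack XAXZ.

XAXZ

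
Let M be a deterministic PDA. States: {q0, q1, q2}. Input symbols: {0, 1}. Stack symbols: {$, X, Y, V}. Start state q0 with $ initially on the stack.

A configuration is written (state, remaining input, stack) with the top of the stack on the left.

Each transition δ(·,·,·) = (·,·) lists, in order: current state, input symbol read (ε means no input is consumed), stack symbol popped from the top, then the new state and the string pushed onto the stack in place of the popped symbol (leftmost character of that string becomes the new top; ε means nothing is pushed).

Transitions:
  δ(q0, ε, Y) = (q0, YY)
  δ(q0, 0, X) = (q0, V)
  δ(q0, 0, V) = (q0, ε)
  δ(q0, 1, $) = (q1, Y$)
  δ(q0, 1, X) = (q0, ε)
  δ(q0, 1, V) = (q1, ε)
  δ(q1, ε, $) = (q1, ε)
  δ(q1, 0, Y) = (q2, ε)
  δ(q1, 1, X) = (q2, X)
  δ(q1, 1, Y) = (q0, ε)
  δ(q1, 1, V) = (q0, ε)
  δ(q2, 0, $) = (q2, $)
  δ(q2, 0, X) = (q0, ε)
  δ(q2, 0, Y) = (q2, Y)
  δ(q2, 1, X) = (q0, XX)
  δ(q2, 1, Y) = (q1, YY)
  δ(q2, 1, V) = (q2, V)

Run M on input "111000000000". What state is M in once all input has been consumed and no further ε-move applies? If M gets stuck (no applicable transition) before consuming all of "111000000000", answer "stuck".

q2

(q0, 111000000000, $)
  read 1, top $: go to q1, push Y$ → (q1, 11000000000, Y$)
  read 1, top Y: go to q0, push ε → (q0, 1000000000, $)
  read 1, top $: go to q1, push Y$ → (q1, 000000000, Y$)
  read 0, top Y: go to q2, push ε → (q2, 00000000, $)
  read 0, top $: go to q2, push $ → (q2, 0000000, $)
  read 0, top $: go to q2, push $ → (q2, 000000, $)
  read 0, top $: go to q2, push $ → (q2, 00000, $)
  read 0, top $: go to q2, push $ → (q2, 0000, $)
  read 0, top $: go to q2, push $ → (q2, 000, $)
  read 0, top $: go to q2, push $ → (q2, 00, $)
  read 0, top $: go to q2, push $ → (q2, 0, $)
  read 0, top $: go to q2, push $ → (q2, ε, $)
All input consumed; M is in state q2.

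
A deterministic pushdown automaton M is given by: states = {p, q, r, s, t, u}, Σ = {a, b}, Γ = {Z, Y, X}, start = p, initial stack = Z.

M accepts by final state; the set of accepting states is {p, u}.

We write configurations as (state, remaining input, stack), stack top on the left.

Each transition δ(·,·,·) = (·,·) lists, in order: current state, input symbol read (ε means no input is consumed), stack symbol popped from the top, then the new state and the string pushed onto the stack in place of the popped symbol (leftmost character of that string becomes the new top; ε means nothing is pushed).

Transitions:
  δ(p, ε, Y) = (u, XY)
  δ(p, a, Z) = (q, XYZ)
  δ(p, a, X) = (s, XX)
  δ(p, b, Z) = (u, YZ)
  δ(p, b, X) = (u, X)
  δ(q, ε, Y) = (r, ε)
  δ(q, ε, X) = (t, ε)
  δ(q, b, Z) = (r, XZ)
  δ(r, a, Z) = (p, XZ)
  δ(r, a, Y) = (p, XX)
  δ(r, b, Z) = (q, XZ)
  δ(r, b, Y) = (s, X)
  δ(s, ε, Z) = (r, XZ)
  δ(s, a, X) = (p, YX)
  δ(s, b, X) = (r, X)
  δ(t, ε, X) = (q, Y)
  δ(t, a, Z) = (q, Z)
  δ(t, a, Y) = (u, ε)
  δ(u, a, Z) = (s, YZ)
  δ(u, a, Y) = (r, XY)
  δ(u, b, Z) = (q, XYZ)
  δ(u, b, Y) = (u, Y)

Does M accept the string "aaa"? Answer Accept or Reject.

Reject

(p, aaa, Z) ⊢ (q, aa, XYZ) ⊢ (t, aa, YZ) ⊢ (u, a, Z) ⊢ (s, ε, YZ)
All input consumed; state s ∉ F and no further ε-move applies.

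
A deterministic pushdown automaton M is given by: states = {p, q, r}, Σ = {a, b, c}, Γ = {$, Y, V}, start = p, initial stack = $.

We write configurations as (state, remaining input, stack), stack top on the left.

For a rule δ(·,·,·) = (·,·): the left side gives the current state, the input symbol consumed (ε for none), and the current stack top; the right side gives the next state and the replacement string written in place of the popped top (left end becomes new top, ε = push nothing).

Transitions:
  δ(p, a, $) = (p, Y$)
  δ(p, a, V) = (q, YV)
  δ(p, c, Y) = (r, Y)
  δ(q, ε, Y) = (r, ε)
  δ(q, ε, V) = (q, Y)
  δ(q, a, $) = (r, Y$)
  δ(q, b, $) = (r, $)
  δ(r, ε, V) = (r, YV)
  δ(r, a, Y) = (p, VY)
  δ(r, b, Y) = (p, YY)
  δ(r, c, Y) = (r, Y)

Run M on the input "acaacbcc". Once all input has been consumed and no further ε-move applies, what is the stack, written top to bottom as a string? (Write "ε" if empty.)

YYVY$

(p, acaacbcc, $)
  read a, top $: go to p, push Y$ → (p, caacbcc, Y$)
  read c, top Y: go to r, push Y → (r, aacbcc, Y$)
  read a, top Y: go to p, push VY → (p, acbcc, VY$)
  read a, top V: go to q, push YV → (q, cbcc, YVY$)
  ε-move, top Y: go to r, push ε → (r, cbcc, VY$)
  ε-move, top V: go to r, push YV → (r, cbcc, YVY$)
  read c, top Y: go to r, push Y → (r, bcc, YVY$)
  read b, top Y: go to p, push YY → (p, cc, YYVY$)
  read c, top Y: go to r, push Y → (r, c, YYVY$)
  read c, top Y: go to r, push Y → (r, ε, YYVY$)
All input consumed in state r with stack YYVY$.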